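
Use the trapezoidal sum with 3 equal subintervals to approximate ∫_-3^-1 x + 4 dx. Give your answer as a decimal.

Δx = (-1 − (-3))/3 = 2/3.
f(-3) = 1, f(-7/3) = 5/3, f(-5/3) = 7/3, f(-1) = 3.
T_3 = (Δx/2)·[f(x_0) + 2f(x_1) + 2f(x_2) + f(x_3)].
Sum = 4.

4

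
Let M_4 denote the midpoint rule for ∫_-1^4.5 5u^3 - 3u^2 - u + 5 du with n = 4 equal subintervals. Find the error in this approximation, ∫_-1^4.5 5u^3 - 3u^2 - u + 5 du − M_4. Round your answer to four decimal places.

Exact integral: ∫_-1^4.5 f(u) du = 437.078125.
M_4 ≈ 416.931152.
Error ≈ 437.078125 − 416.931152 ≈ 20.1470.

20.1470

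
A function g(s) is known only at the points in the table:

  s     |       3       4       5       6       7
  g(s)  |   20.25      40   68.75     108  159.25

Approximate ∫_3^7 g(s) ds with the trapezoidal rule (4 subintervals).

Δs = 1.
T_4 = (1/2)·[20.25 + 2·40 + 2·68.75 + 2·108 + 159.25] = 306.5.

306.5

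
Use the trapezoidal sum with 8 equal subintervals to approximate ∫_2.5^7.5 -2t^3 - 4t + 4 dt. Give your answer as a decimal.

-1652.265625

Δt = (7.5 − 2.5)/8 = 0.625.
f(2.5) = -37.25, f(3.125) = -69.53515625, f(3.75) = -116.46875, f(4.375) = -180.98046875, f(5) = -266, f(5.625) = -374.45703125, f(6.25) = -509.28125, f(6.875) = -673.40234375, f(7.5) = -869.75.
T_8 = (Δt/2)·[f(t_0) + 2f(t_1) + ... + 2f(t_{7}) + f(t_8)].
Sum = -1652.265625.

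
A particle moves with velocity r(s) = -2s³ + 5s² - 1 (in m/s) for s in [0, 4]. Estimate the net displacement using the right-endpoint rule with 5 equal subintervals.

Δs = (4 − 0)/5 = 0.8.
Right endpoints: 0.8, 1.6, 2.4, 3.2, 4.
r(0.8) = 1.176, r(1.6) = 3.608, r(2.4) = 0.152, r(3.2) = -15.336, r(4) = -49.
Sum = Δs · [r(0.8) + r(1.6) + r(2.4) + r(3.2) + r(4)].
Sum = -47.52.

-47.52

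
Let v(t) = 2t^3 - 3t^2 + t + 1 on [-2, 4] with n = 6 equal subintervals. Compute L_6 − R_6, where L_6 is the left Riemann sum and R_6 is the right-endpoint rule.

L_6 = 6.
R_6 = 120.
L_6 − R_6 = -114.

-114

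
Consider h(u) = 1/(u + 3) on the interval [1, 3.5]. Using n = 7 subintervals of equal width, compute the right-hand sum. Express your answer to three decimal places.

Δu = (3.5 − 1)/7 = 5/14.
Right endpoints: 19/14, 12/7, 29/14, 17/7, 39/14, 22/7, 3.5.
h(19/14) = 14/61, h(12/7) = 7/33, h(29/14) = 14/71, h(17/7) = 7/38, h(39/14) = 14/81, h(22/7) = 7/43, h(3.5) = 2/13.
Sum = Δu · [h(19/14) + h(12/7) + h(29/14) + ...].
Sum ≈ 0.469.

0.469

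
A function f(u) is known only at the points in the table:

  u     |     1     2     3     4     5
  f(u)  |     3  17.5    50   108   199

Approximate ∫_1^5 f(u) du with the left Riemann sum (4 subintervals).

Δu = 1.
Sum = 1·[3 + 17.5 + 50 + 108] = 178.5.

178.5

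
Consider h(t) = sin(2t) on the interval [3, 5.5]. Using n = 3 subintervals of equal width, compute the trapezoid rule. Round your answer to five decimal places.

0.36177

Δt = (5.5 − 3)/3 = 5/6.
h(3) ≈ -0.27942, h(23/6) ≈ 0.98251, h(14/3) ≈ 0.09132, h(5.5) ≈ -0.99999.
T_3 = (Δt/2)·[h(t_0) + 2h(t_1) + 2h(t_2) + h(t_3)].
Sum ≈ 0.36177.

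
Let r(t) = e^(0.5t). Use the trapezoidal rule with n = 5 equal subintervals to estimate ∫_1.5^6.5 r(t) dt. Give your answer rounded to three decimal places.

Δt = (6.5 − 1.5)/5 = 1.
r(1.5) ≈ 2.117, r(2.5) ≈ 3.490, r(3.5) ≈ 5.755, r(4.5) ≈ 9.488, r(5.5) ≈ 15.643, r(6.5) ≈ 25.790.
T_5 = (Δt/2)·[r(t_0) + 2r(t_1) + ... + 2r(t_{4}) + r(t_5)].
Sum ≈ 48.329.

48.329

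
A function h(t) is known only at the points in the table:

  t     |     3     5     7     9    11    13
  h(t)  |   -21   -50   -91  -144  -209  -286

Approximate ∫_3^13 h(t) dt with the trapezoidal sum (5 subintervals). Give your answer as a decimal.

-1295

Δt = 2.
T_5 = (2/2)·[(-21) + 2·(-50) + 2·(-91) + 2·(-144) + 2·(-209) + (-286)] = -1295.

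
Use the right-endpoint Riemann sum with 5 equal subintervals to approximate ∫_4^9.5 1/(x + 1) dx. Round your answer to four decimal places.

0.6874

Δx = (9.5 − 4)/5 = 1.1.
Right endpoints: 5.1, 6.2, 7.3, 8.4, 9.5.
f(5.1) = 10/61, f(6.2) = 5/36, f(7.3) = 10/83, f(8.4) = 5/47, f(9.5) = 2/21.
Sum = Δx · [f(5.1) + f(6.2) + f(7.3) + f(8.4) + f(9.5)].
Sum ≈ 0.6874.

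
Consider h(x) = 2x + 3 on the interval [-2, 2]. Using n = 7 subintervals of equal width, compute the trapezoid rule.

Δx = (2 − (-2))/7 = 4/7.
h(-2) = -1, h(-10/7) = 1/7, h(-6/7) = 9/7, h(-2/7) = 17/7, h(2/7) = 25/7, h(6/7) = 33/7, h(10/7) = 41/7, h(2) = 7.
T_7 = (Δx/2)·[h(x_0) + 2h(x_1) + ... + 2h(x_{6}) + h(x_7)].
Sum = 12.

12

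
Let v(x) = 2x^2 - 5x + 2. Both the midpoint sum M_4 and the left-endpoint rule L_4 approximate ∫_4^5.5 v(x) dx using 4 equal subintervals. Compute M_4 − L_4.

3.83203125

M_4 = 35.58984375.
L_4 = 31.7578125.
M_4 − L_4 = 3.83203125.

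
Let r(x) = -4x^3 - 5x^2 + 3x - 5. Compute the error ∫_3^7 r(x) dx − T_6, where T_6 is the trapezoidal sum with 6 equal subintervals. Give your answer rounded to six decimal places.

19.259259

Exact integral: ∫_3^7 r(x) dx ≈ -2806.66666667.
T_6 ≈ -2825.92592593.
Error ≈ -2806.66666667 − (-2825.92592593) ≈ 19.259259.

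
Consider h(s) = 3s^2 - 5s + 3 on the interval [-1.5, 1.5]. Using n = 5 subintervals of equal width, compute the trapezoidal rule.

16.29

Δs = (1.5 − (-1.5))/5 = 0.6.
h(-1.5) = 17.25, h(-0.9) = 9.93, h(-0.3) = 4.77, h(0.3) = 1.77, h(0.9) = 0.93, h(1.5) = 2.25.
T_5 = (Δs/2)·[h(s_0) + 2h(s_1) + ... + 2h(s_{4}) + h(s_5)].
Sum = 16.29.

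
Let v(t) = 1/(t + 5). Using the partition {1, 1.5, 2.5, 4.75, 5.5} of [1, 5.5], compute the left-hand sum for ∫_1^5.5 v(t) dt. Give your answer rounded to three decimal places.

0.614

Subinterval widths: 0.5, 1, 2.25, 0.75.
Left endpoints: 1, 1.5, 2.5, 4.75.
v(1) = 1/6, v(1.5) = 2/13, v(2.5) = 2/15, v(4.75) = 4/39.
Sum = Σ Δt_i · v(t_i).
Sum ≈ 0.614.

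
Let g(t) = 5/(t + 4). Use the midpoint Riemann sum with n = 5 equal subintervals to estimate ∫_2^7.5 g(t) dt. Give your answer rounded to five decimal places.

3.24788

Δt = (7.5 − 2)/5 = 1.1.
Midpoints: 2.55, 3.65, 4.75, 5.85, 6.95.
g(2.55) = 100/131, g(3.65) = 100/153, g(4.75) = 4/7, g(5.85) = 100/197, g(6.95) = 100/219.
Sum = Δt · [g(2.55) + g(3.65) + g(4.75) + g(5.85) + g(6.95)].
Sum ≈ 3.24788.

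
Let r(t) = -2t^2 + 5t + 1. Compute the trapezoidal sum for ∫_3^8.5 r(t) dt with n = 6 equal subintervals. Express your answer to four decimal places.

-229.3322

Δt = (8.5 − 3)/6 = 11/12.
r(3) = -2, r(47/12) = -727/72, r(29/6) = -194/9, r(5.75) = -36.375, r(20/3) = -491/9, r(91/12) = -5479/72, r(8.5) = -101.
T_6 = (Δt/2)·[r(t_0) + 2r(t_1) + ... + 2r(t_{5}) + r(t_6)].
Sum ≈ -229.3322.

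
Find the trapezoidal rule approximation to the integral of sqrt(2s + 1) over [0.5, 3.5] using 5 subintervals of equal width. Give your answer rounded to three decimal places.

6.589

Δs = (3.5 − 0.5)/5 = 0.6.
f(0.5) ≈ 1.414, f(1.1) ≈ 1.789, f(1.7) ≈ 2.098, f(2.3) ≈ 2.366, f(2.9) ≈ 2.608, f(3.5) ≈ 2.828.
T_5 = (Δs/2)·[f(s_0) + 2f(s_1) + ... + 2f(s_{4}) + f(s_5)].
Sum ≈ 6.589.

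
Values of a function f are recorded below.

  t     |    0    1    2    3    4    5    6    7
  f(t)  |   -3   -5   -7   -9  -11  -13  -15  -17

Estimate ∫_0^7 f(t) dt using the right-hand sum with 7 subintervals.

-77

Δt = 1.
Sum = 1·[(-5) + (-7) + (-9) + (-11) + (-13) + (-15) + (-17)] = -77.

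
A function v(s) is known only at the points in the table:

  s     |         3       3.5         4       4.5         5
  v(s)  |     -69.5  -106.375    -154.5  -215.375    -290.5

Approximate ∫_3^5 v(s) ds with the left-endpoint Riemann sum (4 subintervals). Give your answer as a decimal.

-272.875

Δs = 0.5.
Sum = 0.5·[(-69.5) + (-106.375) + (-154.5) + (-215.375)] = -272.875.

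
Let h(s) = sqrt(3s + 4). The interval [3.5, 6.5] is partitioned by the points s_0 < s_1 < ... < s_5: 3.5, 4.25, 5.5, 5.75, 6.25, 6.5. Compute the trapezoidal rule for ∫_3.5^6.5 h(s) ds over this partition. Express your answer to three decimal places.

Subinterval widths: 0.75, 1.25, 0.25, 0.5, 0.25.
h(3.5) ≈ 3.808, h(4.25) ≈ 4.093, h(5.5) ≈ 4.528, h(5.75) ≈ 4.610, h(6.25) ≈ 4.770, h(6.5) ≈ 4.848.
On each subinterval the trapezoid contributes (Δs_i/2)·[h(s_{i-1}) + h(s_i)].
Sum ≈ 13.040.

13.040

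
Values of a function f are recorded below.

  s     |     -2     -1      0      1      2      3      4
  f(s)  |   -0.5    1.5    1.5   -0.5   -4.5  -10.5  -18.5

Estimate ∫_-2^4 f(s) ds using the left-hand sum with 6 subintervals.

Δs = 1.
Sum = 1·[(-0.5) + 1.5 + 1.5 + (-0.5) + (-4.5) + (-10.5)] = -13.

-13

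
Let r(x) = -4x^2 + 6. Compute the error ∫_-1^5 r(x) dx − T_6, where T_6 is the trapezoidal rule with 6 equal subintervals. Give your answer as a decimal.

4

Exact integral: ∫_-1^5 r(x) dx = -132.
T_6 = -136.
Error = -132 − (-136) = 4.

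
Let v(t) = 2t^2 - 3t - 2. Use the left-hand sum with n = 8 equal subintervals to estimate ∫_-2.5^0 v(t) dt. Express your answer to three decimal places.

17.998

Δt = (0 − (-2.5))/8 = 0.3125.
Left endpoints: -2.5, -2.1875, -1.875, -1.5625, -1.25, -0.9375, -0.625, -0.3125.
v(-2.5) = 18, v(-2.1875) = 14.1328125, v(-1.875) = 10.65625, v(-1.5625) = 7.5703125, v(-1.25) = 4.875, v(-0.9375) = 2.5703125, v(-0.625) = 0.65625, v(-0.3125) = -0.8671875.
Sum = Δt · [v(-2.5) + v(-2.1875) + v(-1.875) + ...].
Sum ≈ 17.998.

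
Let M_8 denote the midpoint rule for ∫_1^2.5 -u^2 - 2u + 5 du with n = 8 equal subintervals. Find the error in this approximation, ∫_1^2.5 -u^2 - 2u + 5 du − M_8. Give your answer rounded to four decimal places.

-0.0044

Exact integral: ∫_1^2.5 f(u) du = -2.625.
M_8 ≈ -2.620605.
Error ≈ -2.625 − (-2.620605) ≈ -0.0044.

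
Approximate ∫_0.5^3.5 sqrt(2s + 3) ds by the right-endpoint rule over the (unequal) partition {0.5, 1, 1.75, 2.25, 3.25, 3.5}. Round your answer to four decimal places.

8.2722

Subinterval widths: 0.5, 0.75, 0.5, 1, 0.25.
Right endpoints: 1, 1.75, 2.25, 3.25, 3.5.
f(1) ≈ 2.2361, f(1.75) ≈ 2.5495, f(2.25) ≈ 2.7386, f(3.25) ≈ 3.0822, f(3.5) ≈ 3.1623.
Sum = Σ Δs_i · f(s_i).
Sum ≈ 8.2722.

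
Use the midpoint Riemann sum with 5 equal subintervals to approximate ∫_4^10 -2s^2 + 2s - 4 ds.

Δs = (10 − 4)/5 = 1.2.
Midpoints: 4.6, 5.8, 7, 8.2, 9.4.
f(4.6) = -37.12, f(5.8) = -59.68, f(7) = -88, f(8.2) = -122.08, f(9.4) = -161.92.
Sum = Δs · [f(4.6) + f(5.8) + f(7) + f(8.2) + f(9.4)].
Sum = -562.56.

-562.56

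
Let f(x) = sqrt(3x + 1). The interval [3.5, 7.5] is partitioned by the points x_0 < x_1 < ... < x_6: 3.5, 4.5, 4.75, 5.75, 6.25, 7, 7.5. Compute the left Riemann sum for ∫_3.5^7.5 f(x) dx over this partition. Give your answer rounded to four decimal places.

Subinterval widths: 1, 0.25, 1, 0.5, 0.75, 0.5.
Left endpoints: 3.5, 4.5, 4.75, 5.75, 6.25, 7.
f(3.5) ≈ 3.3912, f(4.5) ≈ 3.8079, f(4.75) ≈ 3.9051, f(5.75) ≈ 4.2720, f(6.25) ≈ 4.4441, f(7) ≈ 4.6904.
Sum = Σ Δx_i · f(x_i).
Sum ≈ 16.0625.

16.0625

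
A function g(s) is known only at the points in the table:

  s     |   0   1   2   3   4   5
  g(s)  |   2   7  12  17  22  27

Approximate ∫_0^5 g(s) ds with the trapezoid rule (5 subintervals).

Δs = 1.
T_5 = (1/2)·[2 + 2·7 + 2·12 + 2·17 + 2·22 + 27] = 72.5.

72.5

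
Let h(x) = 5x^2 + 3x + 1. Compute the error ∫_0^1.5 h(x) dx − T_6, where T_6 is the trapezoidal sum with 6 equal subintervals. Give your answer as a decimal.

-0.078125

Exact integral: ∫_0^1.5 h(x) dx = 10.5.
T_6 = 10.578125.
Error = 10.5 − 10.578125 = -0.078125.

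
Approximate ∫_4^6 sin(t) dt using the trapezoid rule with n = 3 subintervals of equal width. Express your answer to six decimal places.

Δt = (6 − 4)/3 = 2/3.
f(4) ≈ -0.756802, f(14/3) ≈ -0.998955, f(16/3) ≈ -0.813329, f(6) ≈ -0.279415.
T_3 = (Δt/2)·[f(t_0) + 2f(t_1) + 2f(t_2) + f(t_3)].
Sum ≈ -1.553596.

-1.553596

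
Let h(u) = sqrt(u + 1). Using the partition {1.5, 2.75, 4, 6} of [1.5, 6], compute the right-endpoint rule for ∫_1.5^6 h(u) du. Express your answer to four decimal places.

Subinterval widths: 1.25, 1.25, 2.
Right endpoints: 2.75, 4, 6.
h(2.75) ≈ 1.9365, h(4) ≈ 2.2361, h(6) ≈ 2.6458.
Sum = Σ Δu_i · h(u_i).
Sum ≈ 10.5072.

10.5072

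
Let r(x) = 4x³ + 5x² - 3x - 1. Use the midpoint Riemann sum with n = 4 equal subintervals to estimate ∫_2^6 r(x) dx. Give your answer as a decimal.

Δx = (6 − 2)/4 = 1.
Midpoints: 2.5, 3.5, 4.5, 5.5.
r(2.5) = 85.25, r(3.5) = 221.25, r(4.5) = 451.25, r(5.5) = 799.25.
Sum = Δx · [r(2.5) + r(3.5) + r(4.5) + r(5.5)].
Sum = 1557.

1557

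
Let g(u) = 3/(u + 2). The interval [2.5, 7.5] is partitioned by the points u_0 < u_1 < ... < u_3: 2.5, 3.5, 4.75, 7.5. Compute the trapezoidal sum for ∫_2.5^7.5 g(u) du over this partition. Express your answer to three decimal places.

Subinterval widths: 1, 1.25, 2.75.
g(2.5) = 2/3, g(3.5) = 6/11, g(4.75) = 4/9, g(7.5) = 6/19.
On each subinterval the trapezoid contributes (Δu_i/2)·[g(u_{i-1}) + g(u_i)].
Sum ≈ 2.270.

2.270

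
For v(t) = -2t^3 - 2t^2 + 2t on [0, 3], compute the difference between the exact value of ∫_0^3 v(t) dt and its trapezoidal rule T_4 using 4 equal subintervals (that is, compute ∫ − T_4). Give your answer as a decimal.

3.09375

Exact integral: ∫_0^3 v(t) dt = -49.5.
T_4 = -52.59375.
Error = -49.5 − (-52.59375) = 3.09375.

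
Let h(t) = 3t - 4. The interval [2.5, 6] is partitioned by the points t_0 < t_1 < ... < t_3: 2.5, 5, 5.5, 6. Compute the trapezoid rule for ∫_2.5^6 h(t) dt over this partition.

Subinterval widths: 2.5, 0.5, 0.5.
h(2.5) = 3.5, h(5) = 11, h(5.5) = 12.5, h(6) = 14.
On each subinterval the trapezoid contributes (Δt_i/2)·[h(t_{i-1}) + h(t_i)].
Sum = 30.625.

30.625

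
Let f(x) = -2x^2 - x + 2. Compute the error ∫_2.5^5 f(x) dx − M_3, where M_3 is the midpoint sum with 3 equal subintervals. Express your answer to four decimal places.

-0.2894

Exact integral: ∫_2.5^5 f(x) dx ≈ -77.291667.
M_3 ≈ -77.002315.
Error ≈ -77.291667 − (-77.002315) ≈ -0.2894.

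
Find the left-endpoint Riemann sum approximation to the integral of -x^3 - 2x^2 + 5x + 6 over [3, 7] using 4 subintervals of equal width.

Δx = (7 − 3)/4 = 1.
Left endpoints: 3, 4, 5, 6.
f(3) = -24, f(4) = -70, f(5) = -144, f(6) = -252.
Sum = Δx · [f(3) + f(4) + f(5) + f(6)].
Sum = -490.

-490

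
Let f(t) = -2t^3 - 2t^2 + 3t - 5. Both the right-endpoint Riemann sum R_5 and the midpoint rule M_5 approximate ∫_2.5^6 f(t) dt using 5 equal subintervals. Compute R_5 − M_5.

R_5 = -900.2.
M_5 = -730.996875.
R_5 − M_5 = -169.203125.

-169.203125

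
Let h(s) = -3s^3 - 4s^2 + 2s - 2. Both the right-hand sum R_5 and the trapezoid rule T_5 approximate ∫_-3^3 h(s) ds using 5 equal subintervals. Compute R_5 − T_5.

-90

R_5 = -179.76.
T_5 = -89.76.
R_5 − T_5 = -90.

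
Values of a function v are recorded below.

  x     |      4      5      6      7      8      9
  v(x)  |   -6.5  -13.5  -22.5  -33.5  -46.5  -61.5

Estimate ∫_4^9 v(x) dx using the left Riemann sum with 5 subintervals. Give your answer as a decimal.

Δx = 1.
Sum = 1·[(-6.5) + (-13.5) + (-22.5) + (-33.5) + (-46.5)] = -122.5.

-122.5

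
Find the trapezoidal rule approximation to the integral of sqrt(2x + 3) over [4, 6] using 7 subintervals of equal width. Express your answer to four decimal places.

7.2037

Δx = (6 − 4)/7 = 2/7.
f(4) ≈ 3.3166, f(30/7) ≈ 3.4017, f(32/7) ≈ 3.4847, f(34/7) ≈ 3.5657, f(36/7) ≈ 3.6450, f(38/7) ≈ 3.7225, f(40/7) ≈ 3.7985, f(6) ≈ 3.8730.
T_7 = (Δx/2)·[f(x_0) + 2f(x_1) + ... + 2f(x_{6}) + f(x_7)].
Sum ≈ 7.2037.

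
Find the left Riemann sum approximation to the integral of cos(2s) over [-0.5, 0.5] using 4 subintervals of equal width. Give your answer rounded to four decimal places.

0.8239

Δs = (0.5 − (-0.5))/4 = 0.25.
Left endpoints: -0.5, -0.25, 0, 0.25.
f(-0.5) ≈ 0.5403, f(-0.25) ≈ 0.8776, f(0) ≈ 1.0000, f(0.25) ≈ 0.8776.
Sum = Δs · [f(-0.5) + f(-0.25) + f(0) + f(0.25)].
Sum ≈ 0.8239.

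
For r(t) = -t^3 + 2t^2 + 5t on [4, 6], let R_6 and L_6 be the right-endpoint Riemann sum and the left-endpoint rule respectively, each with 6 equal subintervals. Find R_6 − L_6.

R_6 ≈ -126.148148.
L_6 ≈ -92.148148.
R_6 − L_6 = -34.

-34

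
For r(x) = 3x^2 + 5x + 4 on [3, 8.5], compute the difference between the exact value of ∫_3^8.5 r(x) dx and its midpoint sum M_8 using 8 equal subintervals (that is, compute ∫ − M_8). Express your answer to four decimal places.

Exact integral: ∫_3^8.5 r(x) dx = 767.25.
M_8 ≈ 766.600098.
Error ≈ 767.25 − 766.600098 ≈ 0.6499.

0.6499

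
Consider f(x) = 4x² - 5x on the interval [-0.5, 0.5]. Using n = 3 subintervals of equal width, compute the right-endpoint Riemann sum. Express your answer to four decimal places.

-0.4259

Δx = (0.5 − (-0.5))/3 = 1/3.
Right endpoints: -1/6, 1/6, 0.5.
f(-1/6) = 17/18, f(1/6) = -13/18, f(0.5) = -1.5.
Sum = Δx · [f(-1/6) + f(1/6) + f(0.5)].
Sum ≈ -0.4259.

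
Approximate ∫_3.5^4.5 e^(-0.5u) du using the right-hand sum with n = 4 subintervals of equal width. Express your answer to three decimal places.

0.128

Δu = (4.5 − 3.5)/4 = 0.25.
Right endpoints: 3.75, 4, 4.25, 4.5.
f(3.75) ≈ 0.153, f(4) ≈ 0.135, f(4.25) ≈ 0.119, f(4.5) ≈ 0.105.
Sum = Δu · [f(3.75) + f(4) + f(4.25) + f(4.5)].
Sum ≈ 0.128.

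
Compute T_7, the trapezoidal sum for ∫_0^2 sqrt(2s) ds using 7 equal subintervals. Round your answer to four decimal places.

Δs = (2 − 0)/7 = 2/7.
f(0) ≈ 0.0000, f(2/7) ≈ 0.7559, f(4/7) ≈ 1.0690, f(6/7) ≈ 1.3093, f(8/7) ≈ 1.5119, f(10/7) ≈ 1.6903, f(12/7) ≈ 1.8516, f(2) ≈ 2.0000.
T_7 = (Δs/2)·[f(s_0) + 2f(s_1) + ... + 2f(s_{6}) + f(s_7)].
Sum ≈ 2.6252.

2.6252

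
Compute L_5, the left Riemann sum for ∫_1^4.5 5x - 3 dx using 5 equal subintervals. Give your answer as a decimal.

Δx = (4.5 − 1)/5 = 0.7.
Left endpoints: 1, 1.7, 2.4, 3.1, 3.8.
f(1) = 2, f(1.7) = 5.5, f(2.4) = 9, f(3.1) = 12.5, f(3.8) = 16.
Sum = Δx · [f(1) + f(1.7) + f(2.4) + f(3.1) + f(3.8)].
Sum = 31.5.

31.5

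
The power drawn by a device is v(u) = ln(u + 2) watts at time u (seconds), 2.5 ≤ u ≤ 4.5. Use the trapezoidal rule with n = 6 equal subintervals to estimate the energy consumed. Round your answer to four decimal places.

Δu = (4.5 − 2.5)/6 = 1/3.
v(2.5) ≈ 1.5041, v(17/6) ≈ 1.5755, v(19/6) ≈ 1.6422, v(3.5) ≈ 1.7047, v(23/6) ≈ 1.7636, v(25/6) ≈ 1.8192, v(4.5) ≈ 1.8718.
T_6 = (Δu/2)·[v(u_0) + 2v(u_1) + ... + 2v(u_{5}) + v(u_6)].
Sum ≈ 3.3977.

3.3977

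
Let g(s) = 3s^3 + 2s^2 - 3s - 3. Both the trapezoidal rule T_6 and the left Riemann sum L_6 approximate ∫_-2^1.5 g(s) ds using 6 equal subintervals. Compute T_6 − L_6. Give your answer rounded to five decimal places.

5.86979

T_6 ≈ -8.5444155.
L_6 ≈ -14.4142072.
T_6 − L_6 ≈ 5.86979.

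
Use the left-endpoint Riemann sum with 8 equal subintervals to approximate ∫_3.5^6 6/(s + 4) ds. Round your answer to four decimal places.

1.7577

Δs = (6 − 3.5)/8 = 0.3125.
Left endpoints: 3.5, 3.8125, 4.125, 4.4375, 4.75, 5.0625, 5.375, 5.6875.
f(3.5) = 0.8, f(3.8125) = 0.768, f(4.125) = 48/65, f(4.4375) = 32/45, f(4.75) = 24/35, f(5.0625) = 96/145, f(5.375) = 0.64, f(5.6875) = 96/155.
Sum = Δs · [f(3.5) + f(3.8125) + f(4.125) + ...].
Sum ≈ 1.7577.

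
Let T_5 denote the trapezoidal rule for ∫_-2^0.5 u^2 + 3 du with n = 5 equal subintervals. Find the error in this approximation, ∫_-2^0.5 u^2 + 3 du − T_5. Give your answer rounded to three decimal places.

-0.104

Exact integral: ∫_-2^0.5 f(u) du ≈ 10.20833.
T_5 = 10.3125.
Error ≈ 10.20833 − 10.3125 ≈ -0.104.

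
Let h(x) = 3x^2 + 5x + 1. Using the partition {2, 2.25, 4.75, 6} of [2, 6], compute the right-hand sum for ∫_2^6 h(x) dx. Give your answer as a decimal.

Subinterval widths: 0.25, 2.5, 1.25.
Right endpoints: 2.25, 4.75, 6.
h(2.25) = 27.4375, h(4.75) = 92.4375, h(6) = 139.
Sum = Σ Δx_i · h(x_i).
Sum = 411.703125.

411.703125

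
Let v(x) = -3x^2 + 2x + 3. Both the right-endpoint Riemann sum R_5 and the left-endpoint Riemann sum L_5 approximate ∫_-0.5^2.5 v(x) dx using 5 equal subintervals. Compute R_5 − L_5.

-7.2

R_5 = -4.89.
L_5 = 2.31.
R_5 − L_5 = -7.2.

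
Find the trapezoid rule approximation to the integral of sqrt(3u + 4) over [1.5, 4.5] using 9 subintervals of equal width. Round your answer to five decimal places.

10.75994

Δu = (4.5 − 1.5)/9 = 1/3.
f(1.5) ≈ 2.91548, f(11/6) ≈ 3.08221, f(13/6) ≈ 3.24037, f(2.5) ≈ 3.39116, f(17/6) ≈ 3.53553, f(19/6) ≈ 3.67423, f(3.5) ≈ 3.80789, f(23/6) ≈ 3.93700, f(25/6) ≈ 4.06202, f(4.5) ≈ 4.18330.
T_9 = (Δu/2)·[f(u_0) + 2f(u_1) + ... + 2f(u_{8}) + f(u_9)].
Sum ≈ 10.75994.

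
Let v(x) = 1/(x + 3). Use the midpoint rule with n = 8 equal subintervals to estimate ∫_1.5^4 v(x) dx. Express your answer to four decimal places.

0.4417

Δx = (4 − 1.5)/8 = 0.3125.
Midpoints: 1.65625, 1.96875, 2.28125, 2.59375, 2.90625, 3.21875, 3.53125, 3.84375.
v(1.65625) = 32/149, v(1.96875) = 32/159, v(2.28125) = 32/169, v(2.59375) = 32/179, v(2.90625) = 32/189, v(3.21875) = 32/199, v(3.53125) = 32/209, v(3.84375) = 32/219.
Sum = Δx · [v(1.65625) + v(1.96875) + v(2.28125) + ...].
Sum ≈ 0.4417.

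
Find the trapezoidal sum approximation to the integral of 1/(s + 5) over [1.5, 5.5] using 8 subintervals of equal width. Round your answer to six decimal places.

0.479877

Δs = (5.5 − 1.5)/8 = 0.5.
f(1.5) = 2/13, f(2) = 1/7, f(2.5) = 2/15, f(3) = 0.125, f(3.5) = 2/17, f(4) = 1/9, f(4.5) = 2/19, f(5) = 0.1, f(5.5) = 2/21.
T_8 = (Δs/2)·[f(s_0) + 2f(s_1) + ... + 2f(s_{7}) + f(s_8)].
Sum ≈ 0.479877.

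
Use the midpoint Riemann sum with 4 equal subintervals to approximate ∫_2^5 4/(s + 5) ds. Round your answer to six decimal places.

1.425727

Δs = (5 − 2)/4 = 0.75.
Midpoints: 2.375, 3.125, 3.875, 4.625.
f(2.375) = 32/59, f(3.125) = 32/65, f(3.875) = 32/71, f(4.625) = 32/77.
Sum = Δs · [f(2.375) + f(3.125) + f(3.875) + f(4.625)].
Sum ≈ 1.425727.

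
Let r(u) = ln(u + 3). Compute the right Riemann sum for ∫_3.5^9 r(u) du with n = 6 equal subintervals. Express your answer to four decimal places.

12.4282

Δu = (9 − 3.5)/6 = 11/12.
Right endpoints: 53/12, 16/3, 6.25, 43/6, 97/12, 9.
r(53/12) ≈ 2.0037, r(16/3) ≈ 2.1203, r(6.25) ≈ 2.2246, r(43/6) ≈ 2.3191, r(97/12) ≈ 2.4054, r(9) ≈ 2.4849.
Sum = Δu · [r(53/12) + r(16/3) + r(6.25) + ...].
Sum ≈ 12.4282.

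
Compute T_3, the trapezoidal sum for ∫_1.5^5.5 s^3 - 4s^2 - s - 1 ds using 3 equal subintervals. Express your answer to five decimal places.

Δs = (5.5 − 1.5)/3 = 4/3.
f(1.5) = -8.125, f(17/6) = -2851/216, f(25/6) = -491/216, f(5.5) = 38.875.
T_3 = (Δs/2)·[f(s_0) + 2f(s_1) + 2f(s_2) + f(s_3)].
Sum ≈ -0.12963.

-0.12963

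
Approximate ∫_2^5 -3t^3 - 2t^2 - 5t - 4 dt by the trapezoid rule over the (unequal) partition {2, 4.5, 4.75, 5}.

Subinterval widths: 2.5, 0.25, 0.25.
f(2) = -46, f(4.5) = -340.375, f(4.75) = -394.390625, f(5) = -454.
On each subinterval the trapezoid contributes (Δt_i/2)·[f(t_{i-1}) + f(t_i)].
Sum = -680.86328125.

-680.86328125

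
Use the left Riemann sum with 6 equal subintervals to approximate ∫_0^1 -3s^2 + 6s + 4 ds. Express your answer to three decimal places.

5.736

Δs = (1 − 0)/6 = 1/6.
Left endpoints: 0, 1/6, 1/3, 0.5, 2/3, 5/6.
f(0) = 4, f(1/6) = 59/12, f(1/3) = 17/3, f(0.5) = 6.25, f(2/3) = 20/3, f(5/6) = 83/12.
Sum = Δs · [f(0) + f(1/6) + f(1/3) + ...].
Sum ≈ 5.736.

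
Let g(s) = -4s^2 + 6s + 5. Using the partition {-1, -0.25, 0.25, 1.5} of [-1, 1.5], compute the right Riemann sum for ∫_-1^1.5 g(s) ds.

Subinterval widths: 0.75, 0.5, 1.25.
Right endpoints: -0.25, 0.25, 1.5.
g(-0.25) = 3.25, g(0.25) = 6.25, g(1.5) = 5.
Sum = Σ Δs_i · g(s_i).
Sum = 11.8125.

11.8125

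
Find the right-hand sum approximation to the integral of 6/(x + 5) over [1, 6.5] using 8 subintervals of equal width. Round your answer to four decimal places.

3.7439

Δx = (6.5 − 1)/8 = 0.6875.
Right endpoints: 1.6875, 2.375, 3.0625, 3.75, 4.4375, 5.125, 5.8125, 6.5.
f(1.6875) = 96/107, f(2.375) = 48/59, f(3.0625) = 32/43, f(3.75) = 24/35, f(4.4375) = 96/151, f(5.125) = 16/27, f(5.8125) = 96/173, f(6.5) = 12/23.
Sum = Δx · [f(1.6875) + f(2.375) + f(3.0625) + ...].
Sum ≈ 3.7439.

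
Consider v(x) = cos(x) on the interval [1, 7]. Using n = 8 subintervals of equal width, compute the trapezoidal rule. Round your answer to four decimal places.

Δx = (7 − 1)/8 = 0.75.
v(1) ≈ 0.5403, v(1.75) ≈ -0.1782, v(2.5) ≈ -0.8011, v(3.25) ≈ -0.9941, v(4) ≈ -0.6536, v(4.75) ≈ 0.0376, v(5.5) ≈ 0.7087, v(6.25) ≈ 0.9994, v(7) ≈ 0.7539.
T_8 = (Δx/2)·[v(x_0) + 2v(x_1) + ... + 2v(x_{7}) + v(x_8)].
Sum ≈ -0.1758.

-0.1758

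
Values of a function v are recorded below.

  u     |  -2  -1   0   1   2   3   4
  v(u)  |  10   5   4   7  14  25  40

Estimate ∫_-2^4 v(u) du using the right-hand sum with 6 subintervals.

95

Δu = 1.
Sum = 1·[5 + 4 + 7 + 14 + 25 + 40] = 95.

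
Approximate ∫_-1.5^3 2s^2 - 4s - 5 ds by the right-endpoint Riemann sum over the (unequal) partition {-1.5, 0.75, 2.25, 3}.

Subinterval widths: 2.25, 1.5, 0.75.
Right endpoints: 0.75, 2.25, 3.
f(0.75) = -6.875, f(2.25) = -3.875, f(3) = 1.
Sum = Σ Δs_i · f(s_i).
Sum = -20.53125.

-20.53125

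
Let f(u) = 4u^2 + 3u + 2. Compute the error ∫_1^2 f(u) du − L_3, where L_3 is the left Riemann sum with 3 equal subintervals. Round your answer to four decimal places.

Exact integral: ∫_1^2 f(u) du ≈ 15.833333.
L_3 ≈ 13.407407.
Error ≈ 15.833333 − 13.407407 ≈ 2.4259.

2.4259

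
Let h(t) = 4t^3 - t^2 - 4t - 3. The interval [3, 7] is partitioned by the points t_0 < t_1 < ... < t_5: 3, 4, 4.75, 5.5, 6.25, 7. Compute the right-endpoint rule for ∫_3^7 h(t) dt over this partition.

2617.90625

Subinterval widths: 1, 0.75, 0.75, 0.75, 0.75.
Right endpoints: 4, 4.75, 5.5, 6.25, 7.
h(4) = 221, h(4.75) = 384.125, h(5.5) = 610.25, h(6.25) = 909.5, h(7) = 1292.
Sum = Σ Δt_i · h(t_i).
Sum = 2617.90625.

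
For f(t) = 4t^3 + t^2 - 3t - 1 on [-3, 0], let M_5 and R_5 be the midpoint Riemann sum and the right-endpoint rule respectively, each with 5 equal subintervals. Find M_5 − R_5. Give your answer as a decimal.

-22.41

M_5 = -59.97.
R_5 = -37.56.
M_5 − R_5 = -22.41.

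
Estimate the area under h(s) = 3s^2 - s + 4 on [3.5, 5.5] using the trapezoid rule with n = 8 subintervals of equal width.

Δs = (5.5 − 3.5)/8 = 0.25.
h(3.5) = 37.25, h(3.75) = 42.4375, h(4) = 48, h(4.25) = 53.9375, h(4.5) = 60.25, h(4.75) = 66.9375, h(5) = 74, h(5.25) = 81.4375, h(5.5) = 89.25.
T_8 = (Δs/2)·[h(s_0) + 2h(s_1) + ... + 2h(s_{7}) + h(s_8)].
Sum = 122.5625.

122.5625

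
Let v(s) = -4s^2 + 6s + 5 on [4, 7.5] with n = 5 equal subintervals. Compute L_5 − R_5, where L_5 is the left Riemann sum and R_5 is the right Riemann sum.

L_5 = -291.06.
R_5 = -389.06.
L_5 − R_5 = 98.

98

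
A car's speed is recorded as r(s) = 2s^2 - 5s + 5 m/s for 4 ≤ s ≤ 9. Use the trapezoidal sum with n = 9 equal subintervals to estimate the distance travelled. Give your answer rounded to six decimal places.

306.347737

Δs = (9 − 4)/9 = 5/9.
r(4) = 17, r(41/9) = 1922/81, r(46/9) = 2567/81, r(17/3) = 368/9, r(56/9) = 4157/81, r(61/9) = 5102/81, r(22/3) = 683/9, r(71/9) = 7292/81, r(76/9) = 8537/81, r(9) = 122.
T_9 = (Δs/2)·[r(s_0) + 2r(s_1) + ... + 2r(s_{8}) + r(s_9)].
Sum ≈ 306.347737.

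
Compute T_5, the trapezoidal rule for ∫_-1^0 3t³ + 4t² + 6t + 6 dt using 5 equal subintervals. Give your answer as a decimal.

Δt = (0 − (-1))/5 = 0.2.
f(-1) = 1, f(-0.8) = 2.224, f(-0.6) = 3.192, f(-0.4) = 4.048, f(-0.2) = 4.936, f(0) = 6.
T_5 = (Δt/2)·[f(t_0) + 2f(t_1) + ... + 2f(t_{4}) + f(t_5)].
Sum = 3.58.

3.58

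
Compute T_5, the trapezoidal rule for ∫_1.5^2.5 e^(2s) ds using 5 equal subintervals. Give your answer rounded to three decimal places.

Δs = (2.5 − 1.5)/5 = 0.2.
f(1.5) ≈ 20.086, f(1.7) ≈ 29.964, f(1.9) ≈ 44.701, f(2.1) ≈ 66.686, f(2.3) ≈ 99.484, f(2.5) ≈ 148.413.
T_5 = (Δs/2)·[f(s_0) + 2f(s_1) + ... + 2f(s_{4}) + f(s_5)].
Sum ≈ 65.017.

65.017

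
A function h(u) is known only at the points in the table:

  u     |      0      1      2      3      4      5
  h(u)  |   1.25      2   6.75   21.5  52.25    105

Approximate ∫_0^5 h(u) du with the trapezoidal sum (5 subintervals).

Δu = 1.
T_5 = (1/2)·[1.25 + 2·2 + 2·6.75 + 2·21.5 + 2·52.25 + 105] = 135.625.

135.625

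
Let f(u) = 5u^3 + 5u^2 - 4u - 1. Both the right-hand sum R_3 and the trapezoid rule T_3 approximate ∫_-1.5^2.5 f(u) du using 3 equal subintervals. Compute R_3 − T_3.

R_3 ≈ 142.98148.
T_3 ≈ 76.98148.
R_3 − T_3 = 66.

66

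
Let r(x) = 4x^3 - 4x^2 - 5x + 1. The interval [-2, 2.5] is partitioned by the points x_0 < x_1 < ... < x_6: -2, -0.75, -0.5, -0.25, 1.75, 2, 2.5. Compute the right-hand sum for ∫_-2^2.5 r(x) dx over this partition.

19.625

Subinterval widths: 1.25, 0.25, 0.25, 2, 0.25, 0.5.
Right endpoints: -0.75, -0.5, -0.25, 1.75, 2, 2.5.
r(-0.75) = 0.8125, r(-0.5) = 2, r(-0.25) = 1.9375, r(1.75) = 1.4375, r(2) = 7, r(2.5) = 26.
Sum = Σ Δx_i · r(x_i).
Sum = 19.625.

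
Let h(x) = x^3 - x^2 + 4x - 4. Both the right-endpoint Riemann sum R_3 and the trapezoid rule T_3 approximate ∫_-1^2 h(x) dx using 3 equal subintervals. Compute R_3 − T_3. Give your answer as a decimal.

R_3 = 4.
T_3 = -5.
R_3 − T_3 = 9.

9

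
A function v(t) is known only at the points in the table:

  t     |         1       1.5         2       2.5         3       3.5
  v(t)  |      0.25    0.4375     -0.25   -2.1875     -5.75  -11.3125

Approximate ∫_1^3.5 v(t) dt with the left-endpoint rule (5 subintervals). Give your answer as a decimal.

-3.75

Δt = 0.5.
Sum = 0.5·[0.25 + 0.4375 + (-0.25) + (-2.1875) + (-5.75)] = -3.75.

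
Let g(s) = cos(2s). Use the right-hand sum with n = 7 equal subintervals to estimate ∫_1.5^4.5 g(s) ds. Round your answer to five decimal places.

Δs = (4.5 − 1.5)/7 = 3/7.
Right endpoints: 27/14, 33/14, 39/14, 45/14, 51/14, 57/14, 4.5.
g(27/14) ≈ -0.75473, g(33/14) ≈ 0.00190, g(39/14) ≈ 0.75722, g(45/14) ≈ 0.98945, g(51/14) ≈ 0.53817, g(57/14) ≈ -0.28487, g(4.5) ≈ -0.91113.
Sum = Δs · [g(27/14) + g(33/14) + g(39/14) + ...].
Sum ≈ 0.14400.

0.14400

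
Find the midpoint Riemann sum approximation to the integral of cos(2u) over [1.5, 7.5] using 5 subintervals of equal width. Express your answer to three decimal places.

Δu = (7.5 − 1.5)/5 = 1.2.
Midpoints: 2.1, 3.3, 4.5, 5.7, 6.9.
f(2.1) ≈ -0.490, f(3.3) ≈ 0.950, f(4.5) ≈ -0.911, f(5.7) ≈ 0.393, f(6.9) ≈ 0.331.
Sum = Δu · [f(2.1) + f(3.3) + f(4.5) + f(5.7) + f(6.9)].
Sum ≈ 0.328.

0.328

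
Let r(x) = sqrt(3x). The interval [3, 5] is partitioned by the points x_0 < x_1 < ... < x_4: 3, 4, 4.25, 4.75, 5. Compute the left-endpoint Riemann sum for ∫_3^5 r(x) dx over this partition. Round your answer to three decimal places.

Subinterval widths: 1, 0.25, 0.5, 0.25.
Left endpoints: 3, 4, 4.25, 4.75.
r(3) ≈ 3.000, r(4) ≈ 3.464, r(4.25) ≈ 3.571, r(4.75) ≈ 3.775.
Sum = Σ Δx_i · r(x_i).
Sum ≈ 6.595.

6.595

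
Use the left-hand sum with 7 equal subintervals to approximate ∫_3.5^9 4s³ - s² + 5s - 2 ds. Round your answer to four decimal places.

Δs = (9 − 3.5)/7 = 11/14.
Left endpoints: 3.5, 30/7, 71/14, 41/7, 93/14, 52/7, 115/14.
f(3.5) = 174.75, f(30/7) = 108364/343, f(71/14) = 712581/1372, f(41/7) = 273276/343, f(93/14) = 1590997/1372, f(52/7) = 555558/343, f(115/14) = 3002781/1372.
Sum = Δs · [f(3.5) + f(30/7) + f(71/14) + ...].
Sum ≈ 5322.9898.

5322.9898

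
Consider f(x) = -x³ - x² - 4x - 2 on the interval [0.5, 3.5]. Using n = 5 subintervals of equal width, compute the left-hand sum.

-62.985

Δx = (3.5 − 0.5)/5 = 0.6.
Left endpoints: 0.5, 1.1, 1.7, 2.3, 2.9.
f(0.5) = -4.375, f(1.1) = -8.941, f(1.7) = -16.603, f(2.3) = -28.657, f(2.9) = -46.399.
Sum = Δx · [f(0.5) + f(1.1) + f(1.7) + f(2.3) + f(2.9)].
Sum = -62.985.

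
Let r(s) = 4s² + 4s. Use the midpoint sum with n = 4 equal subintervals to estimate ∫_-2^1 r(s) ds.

Δs = (1 − (-2))/4 = 0.75.
Midpoints: -1.625, -0.875, -0.125, 0.625.
r(-1.625) = 4.0625, r(-0.875) = -0.4375, r(-0.125) = -0.4375, r(0.625) = 4.0625.
Sum = Δs · [r(-1.625) + r(-0.875) + r(-0.125) + r(0.625)].
Sum = 5.4375.

5.4375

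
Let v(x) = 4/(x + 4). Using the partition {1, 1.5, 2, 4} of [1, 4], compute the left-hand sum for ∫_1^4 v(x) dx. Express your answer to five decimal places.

Subinterval widths: 0.5, 0.5, 2.
Left endpoints: 1, 1.5, 2.
v(1) = 0.8, v(1.5) = 8/11, v(2) = 2/3.
Sum = Σ Δx_i · v(x_i).
Sum ≈ 2.09697.

2.09697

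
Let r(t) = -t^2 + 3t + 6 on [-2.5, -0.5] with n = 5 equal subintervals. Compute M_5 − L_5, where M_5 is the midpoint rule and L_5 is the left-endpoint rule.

M_5 = -2.14.
L_5 = -4.62.
M_5 − L_5 = 2.48.

2.48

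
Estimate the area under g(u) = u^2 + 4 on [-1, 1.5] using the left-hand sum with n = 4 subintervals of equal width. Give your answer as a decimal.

11.23046875

Δu = (1.5 − (-1))/4 = 0.625.
Left endpoints: -1, -0.375, 0.25, 0.875.
g(-1) = 5, g(-0.375) = 4.140625, g(0.25) = 4.0625, g(0.875) = 4.765625.
Sum = Δu · [g(-1) + g(-0.375) + g(0.25) + g(0.875)].
Sum = 11.23046875.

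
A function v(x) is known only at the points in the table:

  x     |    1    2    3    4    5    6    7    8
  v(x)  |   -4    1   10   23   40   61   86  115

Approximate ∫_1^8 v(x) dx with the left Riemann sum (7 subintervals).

Δx = 1.
Sum = 1·[(-4) + 1 + 10 + 23 + 40 + 61 + 86] = 217.

217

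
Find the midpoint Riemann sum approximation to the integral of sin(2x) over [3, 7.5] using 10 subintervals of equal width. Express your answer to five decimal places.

0.88965

Δx = (7.5 − 3)/10 = 0.45.
Midpoints: 3.225, 3.675, 4.125, 4.575, 5.025, 5.475, 5.925, 6.375, 6.825, 7.275.
f(3.225) ≈ 0.16604, f(3.675) ≈ 0.87567, f(4.125) ≈ 0.92260, f(4.575) ≈ 0.27133, f(5.025) ≈ -0.58528, f(5.475) ≈ -0.99896, f(5.925) ≈ -0.65665, f(6.375) ≈ 0.18260, f(6.825) ≈ 0.88366, f(7.275) ≈ 0.91599.
Sum = Δx · [f(3.225) + f(3.675) + f(4.125) + ...].
Sum ≈ 0.88965.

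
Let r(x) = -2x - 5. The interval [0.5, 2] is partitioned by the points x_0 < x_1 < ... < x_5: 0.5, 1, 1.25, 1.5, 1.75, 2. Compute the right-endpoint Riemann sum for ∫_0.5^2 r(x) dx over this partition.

-11.75

Subinterval widths: 0.5, 0.25, 0.25, 0.25, 0.25.
Right endpoints: 1, 1.25, 1.5, 1.75, 2.
r(1) = -7, r(1.25) = -7.5, r(1.5) = -8, r(1.75) = -8.5, r(2) = -9.
Sum = Σ Δx_i · r(x_i).
Sum = -11.75.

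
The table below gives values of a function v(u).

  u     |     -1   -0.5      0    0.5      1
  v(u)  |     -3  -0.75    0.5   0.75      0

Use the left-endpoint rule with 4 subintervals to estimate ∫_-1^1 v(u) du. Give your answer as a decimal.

-1.25

Δu = 0.5.
Sum = 0.5·[(-3) + (-0.75) + 0.5 + 0.75] = -1.25.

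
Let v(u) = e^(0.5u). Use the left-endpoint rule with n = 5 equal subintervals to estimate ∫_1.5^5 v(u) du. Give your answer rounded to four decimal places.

Δu = (5 − 1.5)/5 = 0.7.
Left endpoints: 1.5, 2.2, 2.9, 3.6, 4.3.
v(1.5) ≈ 2.1170, v(2.2) ≈ 3.0042, v(2.9) ≈ 4.2631, v(3.6) ≈ 6.0496, v(4.3) ≈ 8.5849.
Sum = Δu · [v(1.5) + v(2.2) + v(2.9) + v(3.6) + v(4.3)].
Sum ≈ 16.8132.

16.8132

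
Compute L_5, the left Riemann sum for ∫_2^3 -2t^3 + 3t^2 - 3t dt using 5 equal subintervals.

Δt = (3 − 2)/5 = 0.2.
Left endpoints: 2, 2.2, 2.4, 2.6, 2.8.
f(2) = -10, f(2.2) = -13.376, f(2.4) = -17.568, f(2.6) = -22.672, f(2.8) = -28.784.
Sum = Δt · [f(2) + f(2.2) + f(2.4) + f(2.6) + f(2.8)].
Sum = -18.48.

-18.48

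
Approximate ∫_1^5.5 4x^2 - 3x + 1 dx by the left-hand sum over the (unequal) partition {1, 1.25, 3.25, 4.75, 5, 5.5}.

Subinterval widths: 0.25, 2, 1.5, 0.25, 0.5.
Left endpoints: 1, 1.25, 3.25, 4.75, 5.
f(1) = 2, f(1.25) = 3.5, f(3.25) = 33.5, f(4.75) = 77, f(5) = 86.
Sum = Σ Δx_i · f(x_i).
Sum = 120.

120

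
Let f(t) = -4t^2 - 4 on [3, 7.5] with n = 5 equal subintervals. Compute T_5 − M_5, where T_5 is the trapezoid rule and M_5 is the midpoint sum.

-3.645

T_5 = -546.93.
M_5 = -543.285.
T_5 − M_5 = -3.645.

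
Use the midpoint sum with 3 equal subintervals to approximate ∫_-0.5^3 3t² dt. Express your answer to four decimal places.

Δt = (3 − (-0.5))/3 = 7/6.
Midpoints: 1/12, 1.25, 29/12.
f(1/12) = 1/48, f(1.25) = 4.6875, f(29/12) = 841/48.
Sum = Δt · [f(1/12) + f(1.25) + f(29/12)].
Sum ≈ 25.9340.

25.9340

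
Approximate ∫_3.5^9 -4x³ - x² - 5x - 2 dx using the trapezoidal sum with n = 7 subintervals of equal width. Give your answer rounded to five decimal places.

Δx = (9 − 3.5)/7 = 11/14.
f(3.5) = -203.25, f(30/7) = -122336/343, f(71/14) = -788643/1372, f(41/7) = -298182/343, f(93/14) = -1717571/1372, f(52/7) = -594786/343, f(115/14) = -3193419/1372, f(9) = -3044.
T_7 = (Δx/2)·[f(x_0) + 2f(x_1) + ... + 2f(x_{6}) + f(x_7)].
Sum ≈ -6865.52934.

-6865.52934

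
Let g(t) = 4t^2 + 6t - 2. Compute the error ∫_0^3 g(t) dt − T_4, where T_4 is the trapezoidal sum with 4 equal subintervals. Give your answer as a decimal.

-1.125

Exact integral: ∫_0^3 g(t) dt = 57.
T_4 = 58.125.
Error = 57 − 58.125 = -1.125.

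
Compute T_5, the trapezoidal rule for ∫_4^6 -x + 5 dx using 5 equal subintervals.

Δx = (6 − 4)/5 = 0.4.
f(4) = 1, f(4.4) = 0.6, f(4.8) = 0.2, f(5.2) = -0.2, f(5.6) = -0.6, f(6) = -1.
T_5 = (Δx/2)·[f(x_0) + 2f(x_1) + ... + 2f(x_{4}) + f(x_5)].
Sum = 0.

0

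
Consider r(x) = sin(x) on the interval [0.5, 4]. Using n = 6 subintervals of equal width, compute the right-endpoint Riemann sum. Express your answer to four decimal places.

Δx = (4 − 0.5)/6 = 7/12.
Right endpoints: 13/12, 5/3, 2.25, 17/6, 41/12, 4.
r(13/12) ≈ 0.8835, r(5/3) ≈ 0.9954, r(2.25) ≈ 0.7781, r(17/6) ≈ 0.3034, r(41/12) ≈ -0.2716, r(4) ≈ -0.7568.
Sum = Δx · [r(13/12) + r(5/3) + r(2.25) + ...].
Sum ≈ 1.1270.

1.1270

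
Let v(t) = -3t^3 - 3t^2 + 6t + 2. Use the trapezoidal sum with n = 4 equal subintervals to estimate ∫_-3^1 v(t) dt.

Δt = (1 − (-3))/4 = 1.
v(-3) = 38, v(-2) = 2, v(-1) = -4, v(0) = 2, v(1) = 2.
T_4 = (Δt/2)·[v(t_0) + 2v(t_1) + 2v(t_2) + 2v(t_3) + v(t_4)].
Sum = 20.

20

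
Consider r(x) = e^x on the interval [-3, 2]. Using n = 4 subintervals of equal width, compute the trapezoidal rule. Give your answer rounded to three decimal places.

Δx = (2 − (-3))/4 = 1.25.
r(-3) ≈ 0.050, r(-1.75) ≈ 0.174, r(-0.5) ≈ 0.607, r(0.75) ≈ 2.117, r(2) ≈ 7.389.
T_4 = (Δx/2)·[r(x_0) + 2r(x_1) + 2r(x_2) + 2r(x_3) + r(x_4)].
Sum ≈ 8.271.

8.271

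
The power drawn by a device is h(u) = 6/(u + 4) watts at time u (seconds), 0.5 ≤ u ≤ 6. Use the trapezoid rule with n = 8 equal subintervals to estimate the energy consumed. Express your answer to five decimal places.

Δu = (6 − 0.5)/8 = 0.6875.
h(0.5) = 4/3, h(1.1875) = 96/83, h(1.875) = 48/47, h(2.5625) = 32/35, h(3.25) = 24/29, h(3.9375) = 96/127, h(4.625) = 16/23, h(5.3125) = 96/149, h(6) = 0.6.
T_8 = (Δu/2)·[h(u_0) + 2h(u_1) + ... + 2h(u_{7}) + h(u_8)].
Sum ≈ 4.80033.

4.80033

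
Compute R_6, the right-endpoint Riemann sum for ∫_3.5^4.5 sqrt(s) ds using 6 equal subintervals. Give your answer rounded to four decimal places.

2.0195

Δs = (4.5 − 3.5)/6 = 1/6.
Right endpoints: 11/3, 23/6, 4, 25/6, 13/3, 4.5.
f(11/3) ≈ 1.9149, f(23/6) ≈ 1.9579, f(4) ≈ 2.0000, f(25/6) ≈ 2.0412, f(13/3) ≈ 2.0817, f(4.5) ≈ 2.1213.
Sum = Δs · [f(11/3) + f(23/6) + f(4) + ...].
Sum ≈ 2.0195.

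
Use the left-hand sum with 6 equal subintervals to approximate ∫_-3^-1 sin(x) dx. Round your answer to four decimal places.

Δx = (-1 − (-3))/6 = 1/3.
Left endpoints: -3, -8/3, -7/3, -2, -5/3, -4/3.
f(-3) ≈ -0.1411, f(-8/3) ≈ -0.4573, f(-7/3) ≈ -0.7231, f(-2) ≈ -0.9093, f(-5/3) ≈ -0.9954, f(-4/3) ≈ -0.9719.
Sum = Δx · [f(-3) + f(-8/3) + f(-7/3) + ...].
Sum ≈ -1.3994.

-1.3994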